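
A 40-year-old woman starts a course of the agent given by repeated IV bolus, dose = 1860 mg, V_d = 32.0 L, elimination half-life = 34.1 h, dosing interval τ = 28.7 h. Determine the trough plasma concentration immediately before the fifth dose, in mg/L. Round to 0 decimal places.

C₀ per dose = Dose / Vd = 1860 / 32.0 = 58.13 mg/L
k = ln2 / t½ = 0.693147 / 34.1 = 0.02033 h⁻¹
Fraction remaining after one interval: r = e^(−kτ) = e^(−0.02033 × 28.7) = 0.5580
Before dose 5, 4 doses have been given (aged 1τ, 2τ, 3τ, 4τ).
C_trough = C₀ × (r + r² + … + r^4) = C₀ × r(1−r^4)/(1−r)
        = 58.13 × 0.5580 × (1 − 0.09695) / (1 − 0.5580) = 66.27 mg/L

66 mg/L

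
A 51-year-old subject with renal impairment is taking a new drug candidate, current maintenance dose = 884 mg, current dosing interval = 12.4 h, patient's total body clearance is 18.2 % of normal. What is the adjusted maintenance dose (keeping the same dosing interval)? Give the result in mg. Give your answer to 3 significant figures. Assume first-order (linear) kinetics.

161 mg

To keep the same average steady-state level, dosing rate must scale with clearance.
CL ratio = 18.2 / 100 = 0.1820
New dose (same interval) = 884 × 0.1820 = 160.9 mg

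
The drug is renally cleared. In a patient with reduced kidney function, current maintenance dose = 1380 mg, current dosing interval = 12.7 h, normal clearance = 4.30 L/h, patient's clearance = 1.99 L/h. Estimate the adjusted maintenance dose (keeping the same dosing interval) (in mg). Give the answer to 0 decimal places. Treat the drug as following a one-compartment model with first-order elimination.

To keep the same average steady-state level, dosing rate must scale with clearance.
CL ratio = 1.99 / 4.30 = 0.4628
New dose (same interval) = 1380 × 0.4628 = 638.7 mg

639 mg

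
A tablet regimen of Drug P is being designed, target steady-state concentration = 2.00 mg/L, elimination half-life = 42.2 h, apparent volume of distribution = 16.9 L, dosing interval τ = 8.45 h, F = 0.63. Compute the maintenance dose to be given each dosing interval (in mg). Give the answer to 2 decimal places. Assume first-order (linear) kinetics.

7.45 mg

k = ln2 / t½ = 0.693147 / 42.2 = 0.01643 h⁻¹
CL = k × Vd = 0.01643 × 16.9 = 0.2777 L/h
At steady state, F × (Dose/τ) = Css × CL.
Dose = Css × CL × τ / F = 2.00 × 0.2777 × 8.45 / 0.63 = 7.449 mg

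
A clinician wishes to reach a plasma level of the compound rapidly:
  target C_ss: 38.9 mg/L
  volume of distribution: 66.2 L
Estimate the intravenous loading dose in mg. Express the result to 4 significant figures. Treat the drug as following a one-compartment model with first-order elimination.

LD = Css × Vd = 38.9 × 66.2 = 2575 mg

2575 mg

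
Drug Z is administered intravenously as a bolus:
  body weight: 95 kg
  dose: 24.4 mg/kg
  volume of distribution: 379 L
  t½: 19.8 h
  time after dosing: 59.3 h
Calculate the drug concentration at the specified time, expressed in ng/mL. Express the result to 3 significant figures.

767 ng/mL

Total dose = 24.4 × 95 = 2318 mg
C₀ = Dose / Vd = 2318 / 379 = 6.116 mg/L
k = ln2 / t½ = 0.693147 / 19.8 = 0.03501 h⁻¹
C = C₀ · e^(−k·t) = 6.116 × e^(−0.03501 × 59.3)
  = 6.116 × 0.1254 = 0.7669 mg/L
Convert: 0.7669 mg/L × 1000 = 766.9 ng/mL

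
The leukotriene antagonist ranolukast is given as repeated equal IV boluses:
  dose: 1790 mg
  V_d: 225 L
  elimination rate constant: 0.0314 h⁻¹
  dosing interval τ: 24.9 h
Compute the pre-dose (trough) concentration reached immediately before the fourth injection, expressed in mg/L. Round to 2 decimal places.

C₀ per dose = Dose / Vd = 1790 / 225 = 7.956 mg/L
Fraction remaining after one interval: r = e^(−kτ) = e^(−0.03140 × 24.9) = 0.4576
Before dose 4, 3 doses have been given (aged 1τ, 2τ, 3τ).
C_trough = C₀ × (r + r² + … + r^3) = C₀ × r(1−r^3)/(1−r)
        = 7.956 × 0.4576 × (1 − 0.09582) / (1 − 0.4576) = 6.069 mg/L

6.07 mg/L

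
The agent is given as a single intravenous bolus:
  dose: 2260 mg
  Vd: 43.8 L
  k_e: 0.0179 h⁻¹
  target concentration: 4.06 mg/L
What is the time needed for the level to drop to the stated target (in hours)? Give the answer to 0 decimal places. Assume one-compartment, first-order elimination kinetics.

142 h

C₀ = Dose / Vd = 2260 / 43.8 = 51.60 mg/L
t = ln(C₀ / C) / k = ln(51.60 / 4.06) / 0.01790
  = ln(12.71) / 0.01790 = 2.542 / 0.01790 = 142.0 h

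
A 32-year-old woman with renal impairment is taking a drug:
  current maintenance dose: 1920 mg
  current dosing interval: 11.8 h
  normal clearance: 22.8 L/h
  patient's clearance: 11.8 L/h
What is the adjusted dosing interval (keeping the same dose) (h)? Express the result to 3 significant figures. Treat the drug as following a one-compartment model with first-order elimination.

22.8 h

To keep the same average steady-state level, dosing rate must scale with clearance.
CL ratio = 11.8 / 22.8 = 0.5175
New interval (same dose) = 11.8 / 0.5175 = 22.80 h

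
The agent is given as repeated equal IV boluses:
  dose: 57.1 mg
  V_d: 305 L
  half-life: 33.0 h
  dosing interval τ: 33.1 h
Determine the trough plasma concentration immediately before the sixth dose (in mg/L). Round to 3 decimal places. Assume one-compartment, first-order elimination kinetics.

0.181 mg/L

C₀ per dose = Dose / Vd = 57.1 / 305 = 0.1872 mg/L
k = ln2 / t½ = 0.693147 / 33.0 = 0.02100 h⁻¹
Fraction remaining after one interval: r = e^(−kτ) = e^(−0.02100 × 33.1) = 0.4990
Before dose 6, 5 doses have been given (aged 1τ, 2τ, 3τ, 4τ, 5τ).
C_trough = C₀ × (r + r² + … + r^5) = C₀ × r(1−r^5)/(1−r)
        = 0.1872 × 0.4990 × (1 − 0.03094) / (1 − 0.4990) = 0.1807 mg/L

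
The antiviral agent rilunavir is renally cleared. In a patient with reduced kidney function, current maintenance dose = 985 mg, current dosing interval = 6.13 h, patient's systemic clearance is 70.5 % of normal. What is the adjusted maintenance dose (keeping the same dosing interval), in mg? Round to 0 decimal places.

To keep the same average steady-state level, dosing rate must scale with clearance.
CL ratio = 70.5 / 100 = 0.7050
New dose (same interval) = 985 × 0.7050 = 694.4 mg

694 mg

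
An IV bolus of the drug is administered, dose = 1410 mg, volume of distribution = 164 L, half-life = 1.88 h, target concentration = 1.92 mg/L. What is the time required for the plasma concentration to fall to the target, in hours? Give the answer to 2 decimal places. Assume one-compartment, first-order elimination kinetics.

4.07 h

C₀ = Dose / Vd = 1410 / 164 = 8.598 mg/L
k = ln2 / t½ = 0.693147 / 1.88 = 0.3687 h⁻¹
t = ln(C₀ / C) / k = ln(8.598 / 1.92) / 0.3687
  = ln(4.478) / 0.3687 = 1.499 / 0.3687 = 4.066 h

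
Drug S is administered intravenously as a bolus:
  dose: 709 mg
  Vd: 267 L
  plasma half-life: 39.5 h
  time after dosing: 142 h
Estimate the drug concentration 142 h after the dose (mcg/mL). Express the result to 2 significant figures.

0.22 mcg/mL

C₀ = Dose / Vd = 709.0 / 267 = 2.655 mg/L
k = ln2 / t½ = 0.693147 / 39.5 = 0.01755 h⁻¹
C = C₀ · e^(−k·t) = 2.655 × e^(−0.01755 × 142)
  = 2.655 × 0.08274 = 0.2197 mg/L
(0.2197 mg/L = 0.2197 mcg/mL)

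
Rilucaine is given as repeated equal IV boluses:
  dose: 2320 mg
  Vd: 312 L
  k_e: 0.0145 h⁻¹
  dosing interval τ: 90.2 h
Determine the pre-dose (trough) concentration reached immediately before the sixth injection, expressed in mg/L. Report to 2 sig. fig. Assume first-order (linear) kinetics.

C₀ per dose = Dose / Vd = 2320 / 312 = 7.436 mg/L
Fraction remaining after one interval: r = e^(−kτ) = e^(−0.01450 × 90.2) = 0.2704
Before dose 6, 5 doses have been given (aged 1τ, 2τ, 3τ, 4τ, 5τ).
C_trough = C₀ × (r + r² + … + r^5) = C₀ × r(1−r^5)/(1−r)
        = 7.436 × 0.2704 × (1 − 0.001446) / (1 − 0.2704) = 2.752 mg/L

2.8 mg/L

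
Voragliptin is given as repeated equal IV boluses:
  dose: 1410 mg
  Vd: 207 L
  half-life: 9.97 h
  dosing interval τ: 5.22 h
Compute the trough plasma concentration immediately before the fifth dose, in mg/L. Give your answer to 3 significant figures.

C₀ per dose = Dose / Vd = 1410 / 207 = 6.812 mg/L
k = ln2 / t½ = 0.693147 / 9.97 = 0.06952 h⁻¹
Fraction remaining after one interval: r = e^(−kτ) = e^(−0.06952 × 5.22) = 0.6957
Before dose 5, 4 doses have been given (aged 1τ, 2τ, 3τ, 4τ).
C_trough = C₀ × (r + r² + … + r^4) = C₀ × r(1−r^4)/(1−r)
        = 6.812 × 0.6957 × (1 − 0.2343) / (1 − 0.6957) = 11.92 mg/L

11.9 mg/L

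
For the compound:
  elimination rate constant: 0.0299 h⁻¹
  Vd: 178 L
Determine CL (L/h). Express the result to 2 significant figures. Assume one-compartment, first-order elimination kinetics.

CL = k × Vd = 0.0299 × 178 = 5.322 L/h

5.3 L/h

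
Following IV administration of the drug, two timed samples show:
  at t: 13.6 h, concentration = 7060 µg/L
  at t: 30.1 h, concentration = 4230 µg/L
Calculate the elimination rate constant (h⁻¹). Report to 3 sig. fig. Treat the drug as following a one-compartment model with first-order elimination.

0.0310 h⁻¹

k = ln(C₁/C₂) / (t₂ − t₁) = ln(7060/4230) / (30.1 − 13.6)
  = 0.5122 / 16.50 = 0.03104 h⁻¹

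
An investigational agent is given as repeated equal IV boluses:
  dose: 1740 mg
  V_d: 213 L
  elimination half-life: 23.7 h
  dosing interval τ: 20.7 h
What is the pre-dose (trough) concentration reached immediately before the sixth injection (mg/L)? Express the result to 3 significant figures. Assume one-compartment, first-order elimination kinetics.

C₀ per dose = Dose / Vd = 1740 / 213 = 8.169 mg/L
k = ln2 / t½ = 0.693147 / 23.7 = 0.02925 h⁻¹
Fraction remaining after one interval: r = e^(−kτ) = e^(−0.02925 × 20.7) = 0.5458
Before dose 6, 5 doses have been given (aged 1τ, 2τ, 3τ, 4τ, 5τ).
C_trough = C₀ × (r + r² + … + r^5) = C₀ × r(1−r^5)/(1−r)
        = 8.169 × 0.5458 × (1 − 0.04844) / (1 − 0.5458) = 9.341 mg/L

9.34 mg/L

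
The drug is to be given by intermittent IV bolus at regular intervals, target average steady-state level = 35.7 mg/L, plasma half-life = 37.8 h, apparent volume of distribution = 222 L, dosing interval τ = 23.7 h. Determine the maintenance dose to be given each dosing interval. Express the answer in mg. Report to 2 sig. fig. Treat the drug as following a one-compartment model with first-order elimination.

3400 mg

k = ln2 / t½ = 0.693147 / 37.8 = 0.01834 h⁻¹
CL = k × Vd = 0.01834 × 222 = 4.071 L/h
At steady state, Dose/τ = Css × CL.
Dose = Css × CL × τ = 35.7 × 4.071 × 23.7 = 3444 mg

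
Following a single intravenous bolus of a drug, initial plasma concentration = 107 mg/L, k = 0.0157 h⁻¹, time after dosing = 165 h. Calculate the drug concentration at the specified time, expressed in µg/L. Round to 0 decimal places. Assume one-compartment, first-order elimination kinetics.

8023 µg/L

C = C₀ · e^(−k·t) = 107.0 × e^(−0.01570 × 165)
  = 107.0 × 0.07498 = 8.023 mg/L
Convert: 8.023 mg/L × 1000 = 8023 µg/L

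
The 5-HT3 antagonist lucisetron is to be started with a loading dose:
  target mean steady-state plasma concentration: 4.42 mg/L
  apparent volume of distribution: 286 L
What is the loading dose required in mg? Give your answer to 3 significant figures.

LD = Css × Vd = 4.42 × 286 = 1264 mg

1260 mg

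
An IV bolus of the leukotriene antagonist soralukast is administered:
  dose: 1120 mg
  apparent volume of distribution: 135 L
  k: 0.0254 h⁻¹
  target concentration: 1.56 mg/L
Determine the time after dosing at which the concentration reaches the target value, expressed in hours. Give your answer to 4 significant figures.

65.79 h

C₀ = Dose / Vd = 1120 / 135 = 8.296 mg/L
t = ln(C₀ / C) / k = ln(8.296 / 1.56) / 0.02540
  = ln(5.318) / 0.02540 = 1.671 / 0.02540 = 65.79 h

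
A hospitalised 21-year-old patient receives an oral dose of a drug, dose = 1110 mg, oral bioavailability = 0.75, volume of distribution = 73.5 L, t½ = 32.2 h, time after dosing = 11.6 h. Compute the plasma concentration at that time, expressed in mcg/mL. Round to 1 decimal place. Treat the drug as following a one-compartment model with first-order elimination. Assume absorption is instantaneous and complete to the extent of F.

Amount reaching circulation = F × Dose = 0.75 × 1110 = 832.5 mg
C₀ = F·Dose / Vd = 832.5 / 73.5 = 11.33 mg/L
k = ln2 / t½ = 0.693147 / 32.2 = 0.02153 h⁻¹
C = C₀ · e^(−k·t) = 11.33 × e^(−0.02153 × 11.6)
  = 11.33 × 0.7790 = 8.826 mg/L
(8.826 mg/L = 8.826 mcg/mL)

8.8 mcg/mL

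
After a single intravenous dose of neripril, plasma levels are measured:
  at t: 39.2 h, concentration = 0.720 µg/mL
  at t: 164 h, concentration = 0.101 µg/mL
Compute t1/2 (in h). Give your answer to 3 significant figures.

44.0 h

k = ln(C₁/C₂) / (t₂ − t₁) = ln(0.720/0.101) / (164 − 39.2)
  = 1.964 / 124.8 = 0.01574 h⁻¹
t½ = ln2 / k = 0.693147 / 0.01574 = 44.04 h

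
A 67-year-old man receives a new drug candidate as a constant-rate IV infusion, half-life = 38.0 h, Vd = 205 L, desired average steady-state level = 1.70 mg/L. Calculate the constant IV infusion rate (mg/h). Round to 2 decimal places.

k = ln2 / t½ = 0.693147 / 38.0 = 0.01824 h⁻¹
CL = k × Vd = 0.01824 × 205 = 3.739 L/h
At steady state, infusion rate R₀ = Css × CL = 1.70 × 3.739 = 6.356 mg/h

6.36 mg/h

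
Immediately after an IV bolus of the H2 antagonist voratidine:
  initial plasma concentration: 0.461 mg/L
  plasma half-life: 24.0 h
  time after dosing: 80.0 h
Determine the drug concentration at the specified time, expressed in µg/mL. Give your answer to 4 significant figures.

k = ln2 / t½ = 0.693147 / 24.0 = 0.02888 h⁻¹
C = C₀ · e^(−k·t) = 0.4610 × e^(−0.02888 × 80.0)
  = 0.4610 × 0.09922 = 0.04574 mg/L
(0.04574 mg/L = 0.04574 µg/mL)

0.04574 µg/mL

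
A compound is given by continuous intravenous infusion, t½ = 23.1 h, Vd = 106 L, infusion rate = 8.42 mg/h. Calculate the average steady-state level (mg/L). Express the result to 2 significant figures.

k = ln2 / t½ = 0.693147 / 23.1 = 0.03001 h⁻¹
CL = k × Vd = 0.03001 × 106 = 3.181 L/h
At steady state Css = R₀ / CL = 8.42 / 3.181 = 2.647 mg/L

2.6 mg/L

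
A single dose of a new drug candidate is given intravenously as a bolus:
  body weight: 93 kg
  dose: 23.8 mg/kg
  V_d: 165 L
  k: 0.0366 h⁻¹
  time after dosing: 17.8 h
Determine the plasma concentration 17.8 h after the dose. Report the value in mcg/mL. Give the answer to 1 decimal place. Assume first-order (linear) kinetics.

Total dose = 23.8 × 93 = 2213 mg
C₀ = Dose / Vd = 2213 / 165 = 13.41 mg/L
C = C₀ · e^(−k·t) = 13.41 × e^(−0.03660 × 17.8)
  = 13.41 × 0.5213 = 6.991 mg/L
(6.991 mg/L = 6.991 mcg/mL)

7.0 mcg/mL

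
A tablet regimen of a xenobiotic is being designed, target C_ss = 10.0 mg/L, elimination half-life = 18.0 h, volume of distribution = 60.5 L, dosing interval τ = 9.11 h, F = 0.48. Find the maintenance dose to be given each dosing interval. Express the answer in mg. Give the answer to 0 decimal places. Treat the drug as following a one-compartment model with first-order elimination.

442 mg

k = ln2 / t½ = 0.693147 / 18.0 = 0.03851 h⁻¹
CL = k × Vd = 0.03851 × 60.5 = 2.330 L/h
At steady state, F × (Dose/τ) = Css × CL.
Dose = Css × CL × τ / F = 10.0 × 2.330 × 9.11 / 0.48 = 442.2 mg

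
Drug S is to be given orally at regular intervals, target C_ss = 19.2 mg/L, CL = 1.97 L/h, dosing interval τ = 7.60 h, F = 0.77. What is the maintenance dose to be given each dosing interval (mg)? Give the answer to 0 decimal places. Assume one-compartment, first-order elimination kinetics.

At steady state, F × (Dose/τ) = Css × CL.
Dose = Css × CL × τ / F = 19.2 × 1.970 × 7.60 / 0.77 = 373.3 mg

373 mg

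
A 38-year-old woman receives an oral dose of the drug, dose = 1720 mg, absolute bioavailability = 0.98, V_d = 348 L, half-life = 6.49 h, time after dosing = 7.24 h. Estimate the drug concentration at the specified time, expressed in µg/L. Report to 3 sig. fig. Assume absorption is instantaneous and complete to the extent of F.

Amount reaching circulation = F × Dose = 0.98 × 1720 = 1686 mg
C₀ = F·Dose / Vd = 1686 / 348 = 4.845 mg/L
k = ln2 / t½ = 0.693147 / 6.49 = 0.1068 h⁻¹
C = C₀ · e^(−k·t) = 4.845 × e^(−0.1068 × 7.24)
  = 4.845 × 0.4615 = 2.236 mg/L
Convert: 2.236 mg/L × 1000 = 2236 µg/L

2240 µg/L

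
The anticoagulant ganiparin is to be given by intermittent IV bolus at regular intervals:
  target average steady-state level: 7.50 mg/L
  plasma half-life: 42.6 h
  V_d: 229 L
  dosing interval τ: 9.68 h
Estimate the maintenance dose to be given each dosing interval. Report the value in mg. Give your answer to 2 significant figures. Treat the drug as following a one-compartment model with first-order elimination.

k = ln2 / t½ = 0.693147 / 42.6 = 0.01627 h⁻¹
CL = k × Vd = 0.01627 × 229 = 3.726 L/h
At steady state, Dose/τ = Css × CL.
Dose = Css × CL × τ = 7.50 × 3.726 × 9.68 = 270.5 mg

270 mg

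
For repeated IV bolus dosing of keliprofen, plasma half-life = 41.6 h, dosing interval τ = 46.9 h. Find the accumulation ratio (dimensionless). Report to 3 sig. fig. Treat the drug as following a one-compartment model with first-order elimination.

1.84

k = ln2 / t½ = 0.693147 / 41.6 = 0.01666 h⁻¹
e^(−kτ) = e^(−0.01666 × 46.9) = 0.4578
Accumulation ratio R = 1 / (1 − e^(−kτ)) = 1 / (1 − 0.4578) = 1.844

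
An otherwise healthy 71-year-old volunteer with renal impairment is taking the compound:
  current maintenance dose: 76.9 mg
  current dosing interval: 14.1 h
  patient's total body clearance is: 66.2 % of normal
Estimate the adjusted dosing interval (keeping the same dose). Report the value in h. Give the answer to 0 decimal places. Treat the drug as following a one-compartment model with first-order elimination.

To keep the same average steady-state level, dosing rate must scale with clearance.
CL ratio = 66.2 / 100 = 0.6620
New interval (same dose) = 14.1 / 0.6620 = 21.30 h

21 h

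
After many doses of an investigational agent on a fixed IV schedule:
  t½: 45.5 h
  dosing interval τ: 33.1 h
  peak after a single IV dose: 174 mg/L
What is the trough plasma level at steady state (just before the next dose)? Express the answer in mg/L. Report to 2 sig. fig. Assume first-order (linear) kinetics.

k = ln2 / t½ = 0.693147 / 45.5 = 0.01523 h⁻¹
e^(−kτ) = e^(−0.01523 × 33.1) = 0.6040
Accumulation ratio R = 1 / (1 − e^(−kτ)) = 1 / (1 − 0.6040) = 2.525
Steady-state trough = C₀ × R × e^(−kτ) = 174 × 2.525 × 0.6040 = 265.4 mg/L

270 mg/L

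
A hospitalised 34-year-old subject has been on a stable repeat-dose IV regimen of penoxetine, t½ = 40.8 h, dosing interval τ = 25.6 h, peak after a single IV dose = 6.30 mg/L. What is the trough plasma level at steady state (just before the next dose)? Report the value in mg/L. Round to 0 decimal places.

k = ln2 / t½ = 0.693147 / 40.8 = 0.01699 h⁻¹
e^(−kτ) = e^(−0.01699 × 25.6) = 0.6473
Accumulation ratio R = 1 / (1 − e^(−kτ)) = 1 / (1 − 0.6473) = 2.835
Steady-state trough = C₀ × R × e^(−kτ) = 6.30 × 2.835 × 0.6473 = 11.56 mg/L

12 mg/L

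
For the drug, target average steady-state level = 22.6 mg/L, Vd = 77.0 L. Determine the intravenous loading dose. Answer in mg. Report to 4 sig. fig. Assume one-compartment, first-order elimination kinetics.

1740 mg

LD = Css × Vd = 22.6 × 77.0 = 1740 mg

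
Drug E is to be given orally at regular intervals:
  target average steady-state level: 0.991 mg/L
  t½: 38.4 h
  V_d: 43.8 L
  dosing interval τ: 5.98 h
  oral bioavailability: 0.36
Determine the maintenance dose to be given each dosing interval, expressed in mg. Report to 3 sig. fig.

k = ln2 / t½ = 0.693147 / 38.4 = 0.01805 h⁻¹
CL = k × Vd = 0.01805 × 43.8 = 0.7906 L/h
At steady state, F × (Dose/τ) = Css × CL.
Dose = Css × CL × τ / F = 0.991 × 0.7906 × 5.98 / 0.36 = 13.01 mg

13.0 mg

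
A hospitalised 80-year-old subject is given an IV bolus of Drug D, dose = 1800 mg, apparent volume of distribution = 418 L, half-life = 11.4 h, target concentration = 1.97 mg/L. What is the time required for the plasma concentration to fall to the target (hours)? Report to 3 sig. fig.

12.9 h

C₀ = Dose / Vd = 1800 / 418 = 4.306 mg/L
k = ln2 / t½ = 0.693147 / 11.4 = 0.06080 h⁻¹
t = ln(C₀ / C) / k = ln(4.306 / 1.97) / 0.06080
  = ln(2.186) / 0.06080 = 0.7821 / 0.06080 = 12.86 h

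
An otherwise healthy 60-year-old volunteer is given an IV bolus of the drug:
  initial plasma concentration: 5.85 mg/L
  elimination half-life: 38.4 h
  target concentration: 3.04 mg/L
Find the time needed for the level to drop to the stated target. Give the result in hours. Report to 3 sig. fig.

k = ln2 / t½ = 0.693147 / 38.4 = 0.01805 h⁻¹
t = ln(C₀ / C) / k = ln(5.850 / 3.04) / 0.01805
  = ln(1.924) / 0.01805 = 0.6544 / 0.01805 = 36.25 h

36.3 h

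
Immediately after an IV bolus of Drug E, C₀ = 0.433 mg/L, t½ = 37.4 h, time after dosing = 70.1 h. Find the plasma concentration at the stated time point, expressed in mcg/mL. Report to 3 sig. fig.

k = ln2 / t½ = 0.693147 / 37.4 = 0.01853 h⁻¹
C = C₀ · e^(−k·t) = 0.4330 × e^(−0.01853 × 70.1)
  = 0.4330 × 0.2728 = 0.1181 mg/L
(0.1181 mg/L = 0.1181 mcg/mL)

0.118 mcg/mL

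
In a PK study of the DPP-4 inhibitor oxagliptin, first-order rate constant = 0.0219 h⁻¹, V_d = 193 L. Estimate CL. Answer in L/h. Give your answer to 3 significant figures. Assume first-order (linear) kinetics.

4.23 L/h

CL = k × Vd = 0.0219 × 193 = 4.227 L/h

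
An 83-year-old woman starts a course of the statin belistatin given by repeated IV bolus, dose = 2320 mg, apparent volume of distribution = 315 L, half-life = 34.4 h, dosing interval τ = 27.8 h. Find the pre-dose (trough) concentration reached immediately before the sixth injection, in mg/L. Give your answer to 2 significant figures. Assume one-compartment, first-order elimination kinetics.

9.2 mg/L

C₀ per dose = Dose / Vd = 2320 / 315 = 7.365 mg/L
k = ln2 / t½ = 0.693147 / 34.4 = 0.02015 h⁻¹
Fraction remaining after one interval: r = e^(−kτ) = e^(−0.02015 × 27.8) = 0.5711
Before dose 6, 5 doses have been given (aged 1τ, 2τ, 3τ, 4τ, 5τ).
C_trough = C₀ × (r + r² + … + r^5) = C₀ × r(1−r^5)/(1−r)
        = 7.365 × 0.5711 × (1 − 0.06075) / (1 − 0.5711) = 9.211 mg/L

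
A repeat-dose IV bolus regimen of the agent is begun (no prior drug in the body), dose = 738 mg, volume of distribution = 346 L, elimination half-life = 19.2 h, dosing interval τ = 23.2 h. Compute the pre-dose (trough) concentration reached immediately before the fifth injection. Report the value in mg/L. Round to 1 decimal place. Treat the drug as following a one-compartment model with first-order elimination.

C₀ per dose = Dose / Vd = 738 / 346 = 2.133 mg/L
k = ln2 / t½ = 0.693147 / 19.2 = 0.03610 h⁻¹
Fraction remaining after one interval: r = e^(−kτ) = e^(−0.03610 × 23.2) = 0.4328
Before dose 5, 4 doses have been given (aged 1τ, 2τ, 3τ, 4τ).
C_trough = C₀ × (r + r² + … + r^4) = C₀ × r(1−r^4)/(1−r)
        = 2.133 × 0.4328 × (1 − 0.03509) / (1 − 0.4328) = 1.570 mg/L

1.6 mg/L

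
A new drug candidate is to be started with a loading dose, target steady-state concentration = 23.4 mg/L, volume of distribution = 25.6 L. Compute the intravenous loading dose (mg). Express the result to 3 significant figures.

LD = Css × Vd = 23.4 × 25.6 = 599.0 mg

599 mg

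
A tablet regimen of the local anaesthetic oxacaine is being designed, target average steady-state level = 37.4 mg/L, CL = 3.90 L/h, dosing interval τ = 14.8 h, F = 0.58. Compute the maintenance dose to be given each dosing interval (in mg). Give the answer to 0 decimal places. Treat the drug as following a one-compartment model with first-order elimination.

3722 mg

At steady state, F × (Dose/τ) = Css × CL.
Dose = Css × CL × τ / F = 37.4 × 3.900 × 14.8 / 0.58 = 3722 mg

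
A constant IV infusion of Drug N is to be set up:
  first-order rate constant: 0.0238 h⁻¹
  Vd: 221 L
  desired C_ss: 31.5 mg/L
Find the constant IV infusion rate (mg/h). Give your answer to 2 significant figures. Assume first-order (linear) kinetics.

170 mg/h

CL = k × Vd = 0.02380 × 221 = 5.260 L/h
At steady state, infusion rate R₀ = Css × CL = 31.5 × 5.260 = 165.7 mg/h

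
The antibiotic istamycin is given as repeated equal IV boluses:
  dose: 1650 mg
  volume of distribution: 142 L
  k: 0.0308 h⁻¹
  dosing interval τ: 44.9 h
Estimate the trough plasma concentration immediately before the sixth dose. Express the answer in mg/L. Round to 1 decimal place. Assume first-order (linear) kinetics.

3.9 mg/L

C₀ per dose = Dose / Vd = 1650 / 142 = 11.62 mg/L
Fraction remaining after one interval: r = e^(−kτ) = e^(−0.03080 × 44.9) = 0.2508
Before dose 6, 5 doses have been given (aged 1τ, 2τ, 3τ, 4τ, 5τ).
C_trough = C₀ × (r + r² + … + r^5) = C₀ × r(1−r^5)/(1−r)
        = 11.62 × 0.2508 × (1 − 0.0009923) / (1 − 0.2508) = 3.886 mg/L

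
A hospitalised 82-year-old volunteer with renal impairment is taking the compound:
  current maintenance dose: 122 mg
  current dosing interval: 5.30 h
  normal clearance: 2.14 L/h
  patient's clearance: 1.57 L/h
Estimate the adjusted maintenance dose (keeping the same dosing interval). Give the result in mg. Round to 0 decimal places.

90 mg

To keep the same average steady-state level, dosing rate must scale with clearance.
CL ratio = 1.57 / 2.14 = 0.7336
New dose (same interval) = 122 × 0.7336 = 89.50 mg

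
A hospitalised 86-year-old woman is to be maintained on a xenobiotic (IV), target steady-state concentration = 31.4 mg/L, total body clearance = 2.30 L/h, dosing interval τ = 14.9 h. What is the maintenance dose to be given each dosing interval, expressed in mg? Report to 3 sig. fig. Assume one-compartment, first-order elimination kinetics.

At steady state, Dose/τ = Css × CL.
Dose = Css × CL × τ = 31.4 × 2.300 × 14.9 = 1076 mg

1080 mg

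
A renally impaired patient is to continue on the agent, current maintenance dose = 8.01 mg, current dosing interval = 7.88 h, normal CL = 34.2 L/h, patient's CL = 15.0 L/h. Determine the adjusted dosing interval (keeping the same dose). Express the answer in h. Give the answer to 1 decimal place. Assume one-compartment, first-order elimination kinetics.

18.0 h

To keep the same average steady-state level, dosing rate must scale with clearance.
CL ratio = 15.0 / 34.2 = 0.4386
New interval (same dose) = 7.88 / 0.4386 = 17.97 h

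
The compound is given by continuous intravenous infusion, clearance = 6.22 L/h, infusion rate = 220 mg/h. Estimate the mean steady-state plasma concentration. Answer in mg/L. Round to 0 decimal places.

At steady state Css = R₀ / CL = 220 / 6.220 = 35.37 mg/L

35 mg/L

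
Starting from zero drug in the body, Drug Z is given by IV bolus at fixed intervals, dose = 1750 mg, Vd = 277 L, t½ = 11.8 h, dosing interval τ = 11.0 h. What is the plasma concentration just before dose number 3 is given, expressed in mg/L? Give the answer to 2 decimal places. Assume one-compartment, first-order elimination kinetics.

5.05 mg/L

C₀ per dose = Dose / Vd = 1750 / 277 = 6.318 mg/L
k = ln2 / t½ = 0.693147 / 11.8 = 0.05874 h⁻¹
Fraction remaining after one interval: r = e^(−kτ) = e^(−0.05874 × 11.0) = 0.5241
Before dose 3, 2 doses have been given (aged 1τ, 2τ).
C_trough = C₀ × (r + r²) = 6.318 × (0.5241 + 0.2747) = 5.047 mg/L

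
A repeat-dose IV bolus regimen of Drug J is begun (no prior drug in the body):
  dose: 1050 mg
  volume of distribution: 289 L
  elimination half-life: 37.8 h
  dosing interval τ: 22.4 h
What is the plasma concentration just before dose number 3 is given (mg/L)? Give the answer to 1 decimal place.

C₀ per dose = Dose / Vd = 1050 / 289 = 3.633 mg/L
k = ln2 / t½ = 0.693147 / 37.8 = 0.01834 h⁻¹
Fraction remaining after one interval: r = e^(−kτ) = e^(−0.01834 × 22.4) = 0.6631
Before dose 3, 2 doses have been given (aged 1τ, 2τ).
C_trough = C₀ × (r + r²) = 3.633 × (0.6631 + 0.4397) = 4.006 mg/L

4.0 mg/L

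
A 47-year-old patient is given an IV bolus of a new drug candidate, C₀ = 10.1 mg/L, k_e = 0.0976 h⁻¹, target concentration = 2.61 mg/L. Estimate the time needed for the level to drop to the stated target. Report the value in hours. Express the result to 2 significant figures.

t = ln(C₀ / C) / k = ln(10.10 / 2.61) / 0.09760
  = ln(3.870) / 0.09760 = 1.353 / 0.09760 = 13.86 h

14 h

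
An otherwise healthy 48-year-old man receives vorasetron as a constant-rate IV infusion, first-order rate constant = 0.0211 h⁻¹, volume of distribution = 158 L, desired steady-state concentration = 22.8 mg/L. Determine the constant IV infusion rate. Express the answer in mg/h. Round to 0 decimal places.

76 mg/h

CL = k × Vd = 0.02110 × 158 = 3.334 L/h
At steady state, infusion rate R₀ = Css × CL = 22.8 × 3.334 = 76.02 mg/h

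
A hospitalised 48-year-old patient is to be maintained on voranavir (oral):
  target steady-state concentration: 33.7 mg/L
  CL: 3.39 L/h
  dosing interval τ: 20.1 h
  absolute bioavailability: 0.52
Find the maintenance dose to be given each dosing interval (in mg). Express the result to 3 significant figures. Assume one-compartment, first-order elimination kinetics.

4420 mg

At steady state, F × (Dose/τ) = Css × CL.
Dose = Css × CL × τ / F = 33.7 × 3.390 × 20.1 / 0.52 = 4416 mg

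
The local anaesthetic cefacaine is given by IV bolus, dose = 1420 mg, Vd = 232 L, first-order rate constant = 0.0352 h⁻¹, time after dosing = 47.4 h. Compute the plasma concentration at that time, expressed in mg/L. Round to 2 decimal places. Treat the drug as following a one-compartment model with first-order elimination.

1.15 mg/L

C₀ = Dose / Vd = 1420 / 232 = 6.121 mg/L
C = C₀ · e^(−k·t) = 6.121 × e^(−0.03520 × 47.4)
  = 6.121 × 0.1885 = 1.154 mg/L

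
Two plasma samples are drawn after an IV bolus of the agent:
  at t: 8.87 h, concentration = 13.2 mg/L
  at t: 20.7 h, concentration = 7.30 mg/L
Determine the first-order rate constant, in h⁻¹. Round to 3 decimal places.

0.050 h⁻¹

k = ln(C₁/C₂) / (t₂ − t₁) = ln(13.2/7.30) / (20.7 − 8.87)
  = 0.5923 / 11.83 = 0.05007 h⁻¹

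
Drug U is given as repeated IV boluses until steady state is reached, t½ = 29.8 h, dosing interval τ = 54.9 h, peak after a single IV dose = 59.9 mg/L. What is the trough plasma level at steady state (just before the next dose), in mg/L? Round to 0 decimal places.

23 mg/L

k = ln2 / t½ = 0.693147 / 29.8 = 0.02326 h⁻¹
e^(−kτ) = e^(−0.02326 × 54.9) = 0.2789
Accumulation ratio R = 1 / (1 − e^(−kτ)) = 1 / (1 − 0.2789) = 1.387
Steady-state trough = C₀ × R × e^(−kτ) = 59.9 × 1.387 × 0.2789 = 23.17 mg/L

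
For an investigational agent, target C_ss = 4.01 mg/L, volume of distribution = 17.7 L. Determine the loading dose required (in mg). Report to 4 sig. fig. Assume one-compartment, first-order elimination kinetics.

70.98 mg

LD = Css × Vd = 4.01 × 17.7 = 70.98 mg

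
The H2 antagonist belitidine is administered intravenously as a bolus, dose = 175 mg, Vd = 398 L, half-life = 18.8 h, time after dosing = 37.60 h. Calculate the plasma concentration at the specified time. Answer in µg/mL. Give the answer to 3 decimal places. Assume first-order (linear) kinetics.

0.110 µg/mL

C₀ = Dose / Vd = 175.0 / 398 = 0.4397 mg/L
k = ln2 / t½ = 0.693147 / 18.8 = 0.03687 h⁻¹
t / t½ = 37.60 / 18.8 = 2 half-lives
C = C₀ × (1/2)^2 = 0.4397 × 0.2500 = 0.1099 mg/L
(0.1099 mg/L = 0.1099 µg/mL)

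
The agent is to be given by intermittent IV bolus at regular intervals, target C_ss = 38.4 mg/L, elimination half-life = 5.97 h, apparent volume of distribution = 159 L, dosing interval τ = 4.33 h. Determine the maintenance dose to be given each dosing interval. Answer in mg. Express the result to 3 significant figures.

k = ln2 / t½ = 0.693147 / 5.97 = 0.1161 h⁻¹
CL = k × Vd = 0.1161 × 159 = 18.46 L/h
At steady state, Dose/τ = Css × CL.
Dose = Css × CL × τ = 38.4 × 18.46 × 4.33 = 3069 mg

3070 mg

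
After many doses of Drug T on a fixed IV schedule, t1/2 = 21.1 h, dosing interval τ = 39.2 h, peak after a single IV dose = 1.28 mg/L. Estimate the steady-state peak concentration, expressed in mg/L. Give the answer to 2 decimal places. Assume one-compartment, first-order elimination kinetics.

1.77 mg/L

k = ln2 / t½ = 0.693147 / 21.1 = 0.03285 h⁻¹
e^(−kτ) = e^(−0.03285 × 39.2) = 0.2759
Accumulation ratio R = 1 / (1 − e^(−kτ)) = 1 / (1 − 0.2759) = 1.381
Steady-state peak = C₀ × R = 1.28 × 1.381 = 1.768 mg/L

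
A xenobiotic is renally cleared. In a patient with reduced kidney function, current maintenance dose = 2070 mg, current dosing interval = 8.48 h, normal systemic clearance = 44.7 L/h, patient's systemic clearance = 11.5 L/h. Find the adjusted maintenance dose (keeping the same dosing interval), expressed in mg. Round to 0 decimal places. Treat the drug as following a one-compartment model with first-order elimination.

To keep the same average steady-state level, dosing rate must scale with clearance.
CL ratio = 11.5 / 44.7 = 0.2573
New dose (same interval) = 2070 × 0.2573 = 532.6 mg

533 mg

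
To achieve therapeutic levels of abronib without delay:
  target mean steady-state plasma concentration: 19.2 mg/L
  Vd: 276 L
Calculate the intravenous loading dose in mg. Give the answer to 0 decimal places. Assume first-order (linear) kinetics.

5299 mg

LD = Css × Vd = 19.2 × 276 = 5299 mg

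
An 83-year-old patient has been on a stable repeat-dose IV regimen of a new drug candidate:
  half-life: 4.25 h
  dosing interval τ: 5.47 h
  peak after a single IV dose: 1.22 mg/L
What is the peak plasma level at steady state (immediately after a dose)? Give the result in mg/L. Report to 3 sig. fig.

k = ln2 / t½ = 0.693147 / 4.25 = 0.1631 h⁻¹
e^(−kτ) = e^(−0.1631 × 5.47) = 0.4098
Accumulation ratio R = 1 / (1 − e^(−kτ)) = 1 / (1 − 0.4098) = 1.694
Steady-state peak = C₀ × R = 1.22 × 1.694 = 2.067 mg/L

2.07 mg/L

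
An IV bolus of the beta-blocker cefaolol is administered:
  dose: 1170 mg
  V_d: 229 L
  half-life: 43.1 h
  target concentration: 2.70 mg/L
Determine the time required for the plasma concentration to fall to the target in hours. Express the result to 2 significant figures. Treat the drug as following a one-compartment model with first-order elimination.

C₀ = Dose / Vd = 1170 / 229 = 5.109 mg/L
k = ln2 / t½ = 0.693147 / 43.1 = 0.01608 h⁻¹
t = ln(C₀ / C) / k = ln(5.109 / 2.70) / 0.01608
  = ln(1.892) / 0.01608 = 0.6376 / 0.01608 = 39.65 h

40 h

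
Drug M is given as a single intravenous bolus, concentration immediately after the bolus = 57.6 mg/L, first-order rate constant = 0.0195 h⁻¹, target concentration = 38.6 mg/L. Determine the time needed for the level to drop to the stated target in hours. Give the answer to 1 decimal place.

20.5 h

t = ln(C₀ / C) / k = ln(57.60 / 38.6) / 0.01950
  = ln(1.492) / 0.01950 = 0.4001 / 0.01950 = 20.52 h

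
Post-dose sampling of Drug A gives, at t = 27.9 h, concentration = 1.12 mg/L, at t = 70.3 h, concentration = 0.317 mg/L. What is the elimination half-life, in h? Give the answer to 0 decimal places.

23 h

k = ln(C₁/C₂) / (t₂ − t₁) = ln(1.12/0.317) / (70.3 − 27.9)
  = 1.262 / 42.40 = 0.02976 h⁻¹
t½ = ln2 / k = 0.693147 / 0.02976 = 23.29 h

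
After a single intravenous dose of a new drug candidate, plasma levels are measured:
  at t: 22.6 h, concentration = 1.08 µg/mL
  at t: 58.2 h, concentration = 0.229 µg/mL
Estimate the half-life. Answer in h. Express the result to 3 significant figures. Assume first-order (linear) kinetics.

k = ln(C₁/C₂) / (t₂ − t₁) = ln(1.08/0.229) / (58.2 − 22.6)
  = 1.551 / 35.60 = 0.04357 h⁻¹
t½ = ln2 / k = 0.693147 / 0.04357 = 15.91 h

15.9 h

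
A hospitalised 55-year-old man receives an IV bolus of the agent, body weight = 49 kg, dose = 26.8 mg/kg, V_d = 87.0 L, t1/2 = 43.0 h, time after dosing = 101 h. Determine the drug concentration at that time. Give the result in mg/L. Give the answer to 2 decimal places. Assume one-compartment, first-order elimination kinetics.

Total dose = 26.8 × 49 = 1313 mg
C₀ = Dose / Vd = 1313 / 87.0 = 15.09 mg/L
k = ln2 / t½ = 0.693147 / 43.0 = 0.01612 h⁻¹
C = C₀ · e^(−k·t) = 15.09 × e^(−0.01612 × 101)
  = 15.09 × 0.1963 = 2.962 mg/L

2.96 mg/L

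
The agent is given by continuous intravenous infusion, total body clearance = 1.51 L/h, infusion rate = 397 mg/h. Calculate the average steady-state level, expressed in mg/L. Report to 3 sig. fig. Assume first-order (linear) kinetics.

At steady state Css = R₀ / CL = 397 / 1.510 = 262.9 mg/L

263 mg/L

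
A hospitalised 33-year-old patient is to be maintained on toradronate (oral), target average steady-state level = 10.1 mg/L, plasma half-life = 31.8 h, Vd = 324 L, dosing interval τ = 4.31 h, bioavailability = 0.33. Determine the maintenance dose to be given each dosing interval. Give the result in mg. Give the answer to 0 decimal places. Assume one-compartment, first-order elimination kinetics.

k = ln2 / t½ = 0.693147 / 31.8 = 0.02180 h⁻¹
CL = k × Vd = 0.02180 × 324 = 7.063 L/h
At steady state, F × (Dose/τ) = Css × CL.
Dose = Css × CL × τ / F = 10.1 × 7.063 × 4.31 / 0.33 = 931.7 mg

932 mg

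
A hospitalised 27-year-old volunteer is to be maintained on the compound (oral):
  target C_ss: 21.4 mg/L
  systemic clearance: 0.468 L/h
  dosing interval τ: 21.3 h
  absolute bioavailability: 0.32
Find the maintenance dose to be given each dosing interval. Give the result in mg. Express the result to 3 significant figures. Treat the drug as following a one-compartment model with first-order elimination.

At steady state, F × (Dose/τ) = Css × CL.
Dose = Css × CL × τ / F = 21.4 × 0.4680 × 21.3 / 0.32 = 666.6 mg

667 mg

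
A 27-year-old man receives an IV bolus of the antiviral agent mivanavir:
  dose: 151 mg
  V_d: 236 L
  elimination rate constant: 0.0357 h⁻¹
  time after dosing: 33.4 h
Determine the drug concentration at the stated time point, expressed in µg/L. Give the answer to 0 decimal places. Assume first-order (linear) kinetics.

194 µg/L

C₀ = Dose / Vd = 151.0 / 236 = 0.6398 mg/L
C = C₀ · e^(−k·t) = 0.6398 × e^(−0.03570 × 33.4)
  = 0.6398 × 0.3035 = 0.1942 mg/L
Convert: 0.1942 mg/L × 1000 = 194.2 µg/L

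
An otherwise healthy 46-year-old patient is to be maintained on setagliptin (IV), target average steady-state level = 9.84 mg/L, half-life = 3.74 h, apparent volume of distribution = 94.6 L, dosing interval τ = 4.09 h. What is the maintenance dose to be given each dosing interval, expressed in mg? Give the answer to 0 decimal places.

k = ln2 / t½ = 0.693147 / 3.74 = 0.1853 h⁻¹
CL = k × Vd = 0.1853 × 94.6 = 17.53 L/h
At steady state, Dose/τ = Css × CL.
Dose = Css × CL × τ = 9.84 × 17.53 × 4.09 = 705.5 mg

706 mg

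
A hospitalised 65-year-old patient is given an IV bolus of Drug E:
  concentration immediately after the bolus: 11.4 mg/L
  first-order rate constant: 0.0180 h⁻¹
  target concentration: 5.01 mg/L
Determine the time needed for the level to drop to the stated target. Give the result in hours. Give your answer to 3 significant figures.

45.7 h

t = ln(C₀ / C) / k = ln(11.40 / 5.01) / 0.01800
  = ln(2.275) / 0.01800 = 0.8220 / 0.01800 = 45.67 h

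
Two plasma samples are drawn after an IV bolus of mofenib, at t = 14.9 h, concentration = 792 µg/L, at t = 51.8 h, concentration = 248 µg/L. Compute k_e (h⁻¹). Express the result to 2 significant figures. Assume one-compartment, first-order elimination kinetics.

0.031 h⁻¹

k = ln(C₁/C₂) / (t₂ − t₁) = ln(792/248) / (51.8 − 14.9)
  = 1.161 / 36.90 = 0.03146 h⁻¹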